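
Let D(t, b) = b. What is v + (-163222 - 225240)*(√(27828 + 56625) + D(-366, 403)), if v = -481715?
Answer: -157031901 - 388462*√84453 ≈ -2.6992e+8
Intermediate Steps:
v + (-163222 - 225240)*(√(27828 + 56625) + D(-366, 403)) = -481715 + (-163222 - 225240)*(√(27828 + 56625) + 403) = -481715 - 388462*(√84453 + 403) = -481715 - 388462*(403 + √84453) = -481715 + (-156550186 - 388462*√84453) = -157031901 - 388462*√84453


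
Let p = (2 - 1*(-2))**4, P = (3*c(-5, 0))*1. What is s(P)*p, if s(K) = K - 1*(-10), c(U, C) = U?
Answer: -1280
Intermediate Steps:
P = -15 (P = (3*(-5))*1 = -15*1 = -15)
p = 256 (p = (2 + 2)**4 = 4**4 = 256)
s(K) = 10 + K (s(K) = K + 10 = 10 + K)
s(P)*p = (10 - 15)*256 = -5*256 = -1280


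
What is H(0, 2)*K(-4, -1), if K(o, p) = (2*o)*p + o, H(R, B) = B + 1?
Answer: 12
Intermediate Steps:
H(R, B) = 1 + B
K(o, p) = o + 2*o*p (K(o, p) = 2*o*p + o = o + 2*o*p)
H(0, 2)*K(-4, -1) = (1 + 2)*(-4*(1 + 2*(-1))) = 3*(-4*(1 - 2)) = 3*(-4*(-1)) = 3*4 = 12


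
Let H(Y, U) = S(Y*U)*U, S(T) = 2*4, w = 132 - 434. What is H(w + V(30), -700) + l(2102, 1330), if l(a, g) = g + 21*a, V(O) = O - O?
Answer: 39872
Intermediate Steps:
w = -302
V(O) = 0
S(T) = 8
H(Y, U) = 8*U
H(w + V(30), -700) + l(2102, 1330) = 8*(-700) + (1330 + 21*2102) = -5600 + (1330 + 44142) = -5600 + 45472 = 39872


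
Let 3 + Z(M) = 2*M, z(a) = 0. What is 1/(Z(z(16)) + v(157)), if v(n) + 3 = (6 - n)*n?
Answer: -1/23713 ≈ -4.2171e-5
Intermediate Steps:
v(n) = -3 + n*(6 - n) (v(n) = -3 + (6 - n)*n = -3 + n*(6 - n))
Z(M) = -3 + 2*M
1/(Z(z(16)) + v(157)) = 1/((-3 + 2*0) + (-3 - 1*157² + 6*157)) = 1/((-3 + 0) + (-3 - 1*24649 + 942)) = 1/(-3 + (-3 - 24649 + 942)) = 1/(-3 - 23710) = 1/(-23713) = -1/23713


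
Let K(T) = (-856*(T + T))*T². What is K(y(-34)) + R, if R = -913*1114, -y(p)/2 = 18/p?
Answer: -5006908250/4913 ≈ -1.0191e+6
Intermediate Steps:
y(p) = -36/p
R = -1017082
K(T) = -1712*T³ (K(T) = (-1712*T)*T² = -1712*T³)
K(y(-34)) + R = -1712*(-36/(-34))³ - 1017082 = -1712*(-36*(-1/34))³ - 1017082 = -1712*(18/17)³ - 1017082 = -1712*5832/4913 - 1017082 = -9984384/4913 - 1017082 = -5006908250/4913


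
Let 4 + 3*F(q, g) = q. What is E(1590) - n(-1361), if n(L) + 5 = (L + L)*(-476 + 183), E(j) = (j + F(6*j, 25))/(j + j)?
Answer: -3804263417/4770 ≈ -7.9754e+5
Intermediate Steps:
F(q, g) = -4/3 + q/3
E(j) = (-4/3 + 3*j)/(2*j) (E(j) = (j + (-4/3 + (6*j)/3))/(j + j) = (j + (-4/3 + 2*j))/((2*j)) = (-4/3 + 3*j)*(1/(2*j)) = (-4/3 + 3*j)/(2*j))
n(L) = -5 - 586*L (n(L) = -5 + (L + L)*(-476 + 183) = -5 + (2*L)*(-293) = -5 - 586*L)
E(1590) - n(-1361) = (⅙)*(-4 + 9*1590)/1590 - (-5 - 586*(-1361)) = (⅙)*(1/1590)*(-4 + 14310) - (-5 + 797546) = (⅙)*(1/1590)*14306 - 1*797541 = 7153/4770 - 797541 = -3804263417/4770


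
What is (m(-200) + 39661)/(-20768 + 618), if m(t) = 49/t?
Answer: -7932151/4030000 ≈ -1.9683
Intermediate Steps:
(m(-200) + 39661)/(-20768 + 618) = (49/(-200) + 39661)/(-20768 + 618) = (49*(-1/200) + 39661)/(-20150) = (-49/200 + 39661)*(-1/20150) = (7932151/200)*(-1/20150) = -7932151/4030000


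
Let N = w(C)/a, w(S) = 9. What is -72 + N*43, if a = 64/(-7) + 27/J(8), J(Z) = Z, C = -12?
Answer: -44928/323 ≈ -139.10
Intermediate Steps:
a = -323/56 (a = 64/(-7) + 27/8 = 64*(-1/7) + 27*(1/8) = -64/7 + 27/8 = -323/56 ≈ -5.7679)
N = -504/323 (N = 9/(-323/56) = 9*(-56/323) = -504/323 ≈ -1.5604)
-72 + N*43 = -72 - 504/323*43 = -72 - 21672/323 = -44928/323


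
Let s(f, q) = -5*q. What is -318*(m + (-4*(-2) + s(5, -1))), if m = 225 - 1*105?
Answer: -42294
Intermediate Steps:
m = 120 (m = 225 - 105 = 120)
-318*(m + (-4*(-2) + s(5, -1))) = -318*(120 + (-4*(-2) - 5*(-1))) = -318*(120 + (8 + 5)) = -318*(120 + 13) = -318*133 = -42294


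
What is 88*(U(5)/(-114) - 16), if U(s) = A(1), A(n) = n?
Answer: -80300/57 ≈ -1408.8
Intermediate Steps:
U(s) = 1
88*(U(5)/(-114) - 16) = 88*(1/(-114) - 16) = 88*(1*(-1/114) - 16) = 88*(-1/114 - 16) = 88*(-1825/114) = -80300/57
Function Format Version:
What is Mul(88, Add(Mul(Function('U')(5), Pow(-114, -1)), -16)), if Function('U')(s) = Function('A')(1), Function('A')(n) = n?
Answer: Rational(-80300, 57) ≈ -1408.8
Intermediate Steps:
Function('U')(s) = 1
Mul(88, Add(Mul(Function('U')(5), Pow(-114, -1)), -16)) = Mul(88, Add(Mul(1, Pow(-114, -1)), -16)) = Mul(88, Add(Mul(1, Rational(-1, 114)), -16)) = Mul(88, Add(Rational(-1, 114), -16)) = Mul(88, Rational(-1825, 114)) = Rational(-80300, 57)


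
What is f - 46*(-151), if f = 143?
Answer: 7089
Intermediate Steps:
f - 46*(-151) = 143 - 46*(-151) = 143 + 6946 = 7089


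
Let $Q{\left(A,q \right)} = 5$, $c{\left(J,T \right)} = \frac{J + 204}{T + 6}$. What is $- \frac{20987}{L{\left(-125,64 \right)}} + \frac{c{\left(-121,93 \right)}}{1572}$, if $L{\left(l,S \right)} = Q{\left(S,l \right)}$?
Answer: $- \frac{3266164421}{778140} \approx -4197.4$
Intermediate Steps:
$c{\left(J,T \right)} = \frac{204 + J}{6 + T}$
$L{\left(l,S \right)} = 5$
$- \frac{20987}{L{\left(-125,64 \right)}} + \frac{c{\left(-121,93 \right)}}{1572} = - \frac{20987}{5} + \frac{\frac{1}{6 + 93} \left(204 - 121\right)}{1572} = \left(-20987\right) \frac{1}{5} + \frac{1}{99} \cdot 83 \cdot \frac{1}{1572} = - \frac{20987}{5} + \frac{1}{99} \cdot 83 \cdot \frac{1}{1572} = - \frac{20987}{5} + \frac{83}{99} \cdot \frac{1}{1572} = - \frac{20987}{5} + \frac{83}{155628} = - \frac{3266164421}{778140}$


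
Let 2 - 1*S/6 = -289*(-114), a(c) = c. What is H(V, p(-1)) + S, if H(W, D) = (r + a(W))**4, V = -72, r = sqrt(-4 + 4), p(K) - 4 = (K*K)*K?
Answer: 26676192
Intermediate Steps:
p(K) = 4 + K**3 (p(K) = 4 + (K*K)*K = 4 + K**2*K = 4 + K**3)
r = 0 (r = sqrt(0) = 0)
S = -197664 (S = 12 - (-1734)*(-114) = 12 - 6*32946 = 12 - 197676 = -197664)
H(W, D) = W**4 (H(W, D) = (0 + W)**4 = W**4)
H(V, p(-1)) + S = (-72)**4 - 197664 = 26873856 - 197664 = 26676192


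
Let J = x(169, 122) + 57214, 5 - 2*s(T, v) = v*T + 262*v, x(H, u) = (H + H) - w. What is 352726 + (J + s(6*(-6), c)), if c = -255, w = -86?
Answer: 878363/2 ≈ 4.3918e+5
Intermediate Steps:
x(H, u) = 86 + 2*H (x(H, u) = (H + H) - 1*(-86) = 2*H + 86 = 86 + 2*H)
s(T, v) = 5/2 - 131*v - T*v/2 (s(T, v) = 5/2 - (v*T + 262*v)/2 = 5/2 - (T*v + 262*v)/2 = 5/2 - (262*v + T*v)/2 = 5/2 + (-131*v - T*v/2) = 5/2 - 131*v - T*v/2)
J = 57638 (J = (86 + 2*169) + 57214 = (86 + 338) + 57214 = 424 + 57214 = 57638)
352726 + (J + s(6*(-6), c)) = 352726 + (57638 + (5/2 - 131*(-255) - ½*6*(-6)*(-255))) = 352726 + (57638 + (5/2 + 33405 - ½*(-36)*(-255))) = 352726 + (57638 + (5/2 + 33405 - 4590)) = 352726 + (57638 + 57635/2) = 352726 + 172911/2 = 878363/2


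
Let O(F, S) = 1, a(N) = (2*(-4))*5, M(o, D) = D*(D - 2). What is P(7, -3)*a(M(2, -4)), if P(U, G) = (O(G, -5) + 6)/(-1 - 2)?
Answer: 280/3 ≈ 93.333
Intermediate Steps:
M(o, D) = D*(-2 + D)
a(N) = -40 (a(N) = -8*5 = -40)
P(U, G) = -7/3 (P(U, G) = (1 + 6)/(-1 - 2) = 7/(-3) = 7*(-⅓) = -7/3)
P(7, -3)*a(M(2, -4)) = -7/3*(-40) = 280/3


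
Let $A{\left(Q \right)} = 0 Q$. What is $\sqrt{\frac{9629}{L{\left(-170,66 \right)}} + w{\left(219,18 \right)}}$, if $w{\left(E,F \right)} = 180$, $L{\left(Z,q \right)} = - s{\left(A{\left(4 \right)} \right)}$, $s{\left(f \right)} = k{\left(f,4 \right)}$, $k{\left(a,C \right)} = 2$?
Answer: $\frac{i \sqrt{18538}}{2} \approx 68.077 i$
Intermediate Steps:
$A{\left(Q \right)} = 0$
$s{\left(f \right)} = 2$
$L{\left(Z,q \right)} = -2$ ($L{\left(Z,q \right)} = \left(-1\right) 2 = -2$)
$\sqrt{\frac{9629}{L{\left(-170,66 \right)}} + w{\left(219,18 \right)}} = \sqrt{\frac{9629}{-2} + 180} = \sqrt{9629 \left(- \frac{1}{2}\right) + 180} = \sqrt{- \frac{9629}{2} + 180} = \sqrt{- \frac{9269}{2}} = \frac{i \sqrt{18538}}{2}$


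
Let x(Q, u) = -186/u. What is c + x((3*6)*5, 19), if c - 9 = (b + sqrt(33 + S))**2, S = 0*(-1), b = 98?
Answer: 183088/19 + 196*sqrt(33) ≈ 10762.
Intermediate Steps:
S = 0
c = 9 + (98 + sqrt(33))**2 (c = 9 + (98 + sqrt(33 + 0))**2 = 9 + (98 + sqrt(33))**2 ≈ 10772.)
c + x((3*6)*5, 19) = (9646 + 196*sqrt(33)) - 186/19 = 183088/19 + 196*sqrt(33)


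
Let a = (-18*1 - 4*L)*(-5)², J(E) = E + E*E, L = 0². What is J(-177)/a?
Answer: -5192/75 ≈ -69.227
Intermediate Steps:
L = 0
J(E) = E + E²
a = -450 (a = (-18*1 - 4*0)*(-5)² = (-18 + 0)*25 = -18*25 = -450)
J(-177)/a = -177*(1 - 177)/(-450) = -177*(-176)*(-1/450) = 31152*(-1/450) = -5192/75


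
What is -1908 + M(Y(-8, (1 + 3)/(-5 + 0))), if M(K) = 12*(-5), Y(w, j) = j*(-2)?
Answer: -1968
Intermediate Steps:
Y(w, j) = -2*j
M(K) = -60
-1908 + M(Y(-8, (1 + 3)/(-5 + 0))) = -1908 - 60 = -1968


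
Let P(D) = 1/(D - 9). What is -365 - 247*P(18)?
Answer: -3532/9 ≈ -392.44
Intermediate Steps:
P(D) = 1/(-9 + D)
-365 - 247*P(18) = -365 - 247/(-9 + 18) = -365 - 247/9 = -3532/9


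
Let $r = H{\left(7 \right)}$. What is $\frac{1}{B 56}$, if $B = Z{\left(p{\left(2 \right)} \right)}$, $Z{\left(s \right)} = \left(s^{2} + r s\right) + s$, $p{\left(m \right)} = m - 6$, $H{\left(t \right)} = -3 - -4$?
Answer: $\frac{1}{448} \approx 0.0022321$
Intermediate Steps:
$H{\left(t \right)} = 1$ ($H{\left(t \right)} = -3 + 4 = 1$)
$r = 1$
$p{\left(m \right)} = -6 + m$
$Z{\left(s \right)} = s^{2} + 2 s$ ($Z{\left(s \right)} = \left(s^{2} + 1 s\right) + s = \left(s^{2} + s\right) + s = \left(s + s^{2}\right) + s = s^{2} + 2 s$)
$B = 8$ ($B = \left(-6 + 2\right) \left(2 + \left(-6 + 2\right)\right) = - 4 \left(2 - 4\right) = \left(-4\right) \left(-2\right) = 8$)
$\frac{1}{B 56} = \frac{1}{8 \cdot 56} = \frac{1}{448}$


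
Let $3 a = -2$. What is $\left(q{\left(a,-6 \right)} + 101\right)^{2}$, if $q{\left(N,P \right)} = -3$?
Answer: $9604$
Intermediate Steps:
$a = - \frac{2}{3}$ ($a = \frac{1}{3} \left(-2\right) = - \frac{2}{3} \approx -0.66667$)
$\left(q{\left(a,-6 \right)} + 101\right)^{2} = \left(-3 + 101\right)^{2} = 98^{2} = 9604$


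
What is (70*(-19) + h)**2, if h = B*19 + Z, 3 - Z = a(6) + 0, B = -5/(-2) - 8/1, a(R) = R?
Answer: 8265625/4 ≈ 2.0664e+6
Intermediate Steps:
B = -11/2 (B = -5*(-1/2) - 8*1 = 5/2 - 8 = -11/2 ≈ -5.5000)
Z = -3 (Z = 3 - (6 + 0) = 3 - 1*6 = 3 - 6 = -3)
h = -215/2 (h = -11/2*19 - 3 = -209/2 - 3 = -215/2 ≈ -107.50)
(70*(-19) + h)**2 = (70*(-19) - 215/2)**2 = (-1330 - 215/2)**2 = (-2875/2)**2 = 8265625/4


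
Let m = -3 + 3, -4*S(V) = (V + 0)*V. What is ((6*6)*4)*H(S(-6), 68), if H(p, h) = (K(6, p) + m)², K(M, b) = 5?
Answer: 3600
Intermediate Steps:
S(V) = -V²/4 (S(V) = -(V + 0)*V/4 = -V*V/4 = -V²/4)
m = 0
H(p, h) = 25 (H(p, h) = (5 + 0)² = 5² = 25)
((6*6)*4)*H(S(-6), 68) = ((6*6)*4)*25 = (36*4)*25 = 144*25 = 3600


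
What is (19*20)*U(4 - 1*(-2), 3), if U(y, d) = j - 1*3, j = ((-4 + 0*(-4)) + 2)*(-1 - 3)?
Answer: 1900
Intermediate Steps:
j = 8 (j = ((-4 + 0) + 2)*(-4) = (-4 + 2)*(-4) = -2*(-4) = 8)
U(y, d) = 5 (U(y, d) = 8 - 1*3 = 8 - 3 = 5)
(19*20)*U(4 - 1*(-2), 3) = (19*20)*5 = 380*5 = 1900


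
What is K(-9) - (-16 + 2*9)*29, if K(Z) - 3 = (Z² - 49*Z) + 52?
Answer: 519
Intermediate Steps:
K(Z) = 55 + Z² - 49*Z (K(Z) = 3 + ((Z² - 49*Z) + 52) = 3 + (52 + Z² - 49*Z) = 55 + Z² - 49*Z)
K(-9) - (-16 + 2*9)*29 = (55 + (-9)² - 49*(-9)) - (-16 + 2*9)*29 = (55 + 81 + 441) - (-16 + 18)*29 = 577 - 2*29 = 577 - 1*58 = 577 - 58 = 519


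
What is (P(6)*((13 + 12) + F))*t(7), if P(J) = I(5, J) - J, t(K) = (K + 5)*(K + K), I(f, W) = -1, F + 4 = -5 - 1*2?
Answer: -16464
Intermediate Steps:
F = -11 (F = -4 + (-5 - 1*2) = -4 + (-5 - 2) = -4 - 7 = -11)
t(K) = 2*K*(5 + K) (t(K) = (5 + K)*(2*K) = 2*K*(5 + K))
P(J) = -1 - J
(P(6)*((13 + 12) + F))*t(7) = ((-1 - 1*6)*((13 + 12) - 11))*(2*7*(5 + 7)) = ((-1 - 6)*(25 - 11))*(2*7*12) = -7*14*168 = -98*168 = -16464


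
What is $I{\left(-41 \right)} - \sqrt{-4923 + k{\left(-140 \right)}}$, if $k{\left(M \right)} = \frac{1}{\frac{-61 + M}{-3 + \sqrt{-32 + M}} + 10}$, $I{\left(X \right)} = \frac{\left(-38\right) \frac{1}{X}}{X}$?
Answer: $- \frac{38}{1681} - \sqrt{2} \sqrt{- \frac{568605 - 49229 i \sqrt{43}}{231 - 20 i \sqrt{43}}} \approx -0.022872 + 70.164 i$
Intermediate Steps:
$I{\left(X \right)} = - \frac{38}{X^{2}}$
$k{\left(M \right)} = \frac{1}{10 + \frac{-61 + M}{-3 + \sqrt{-32 + M}}}$ ($k{\left(M \right)} = \frac{1}{\frac{-61 + M}{-3 + \sqrt{-32 + M}} + 10} = \frac{1}{10 + \frac{-61 + M}{-3 + \sqrt{-32 + M}}}$)
$I{\left(-41 \right)} - \sqrt{-4923 + k{\left(-140 \right)}} = - \frac{38}{1681} - \sqrt{-4923 + \frac{-3 + \sqrt{-32 - 140}}{-91 - 140 + 10 \sqrt{-32 - 140}}} = \left(-38\right) \frac{1}{1681} - \sqrt{-4923 + \frac{-3 + \sqrt{-172}}{-91 - 140 + 10 \sqrt{-172}}} = - \frac{38}{1681} - \sqrt{-4923 + \frac{-3 + 2 i \sqrt{43}}{-91 - 140 + 10 \cdot 2 i \sqrt{43}}} = - \frac{38}{1681} - \sqrt{-4923 + \frac{-3 + 2 i \sqrt{43}}{-91 - 140 + 20 i \sqrt{43}}} = - \frac{38}{1681} - \sqrt{-4923 + \frac{-3 + 2 i \sqrt{43}}{-231 + 20 i \sqrt{43}}}$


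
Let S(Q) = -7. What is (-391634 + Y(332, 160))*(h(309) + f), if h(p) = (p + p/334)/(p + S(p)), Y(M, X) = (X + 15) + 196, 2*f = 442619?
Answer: -8734222701443343/100868 ≈ -8.6591e+10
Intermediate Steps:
f = 442619/2 (f = (½)*442619 = 442619/2 ≈ 2.2131e+5)
Y(M, X) = 211 + X (Y(M, X) = (15 + X) + 196 = 211 + X)
h(p) = 335*p/(334*(-7 + p)) (h(p) = (p + p/334)/(p - 7) = (p + p*(1/334))/(-7 + p) = (p + p/334)/(-7 + p) = (335*p/334)/(-7 + p) = 335*p/(334*(-7 + p)))
(-391634 + Y(332, 160))*(h(309) + f) = (-391634 + (211 + 160))*((335/334)*309/(-7 + 309) + 442619/2) = (-391634 + 371)*((335/334)*309/302 + 442619/2) = -391263*((335/334)*309*(1/302) + 442619/2) = -391263*(103515/100868 + 442619/2) = -391263*22323150161/100868 = -8734222701443343/100868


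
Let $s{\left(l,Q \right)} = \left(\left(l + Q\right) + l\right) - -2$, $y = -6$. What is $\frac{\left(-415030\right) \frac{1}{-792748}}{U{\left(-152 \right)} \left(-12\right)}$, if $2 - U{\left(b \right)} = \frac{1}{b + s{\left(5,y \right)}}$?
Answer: $- \frac{1377145}{63347772} \approx -0.021739$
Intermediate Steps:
$s{\left(l,Q \right)} = 2 + Q + 2 l$ ($s{\left(l,Q \right)} = \left(\left(Q + l\right) + l\right) + 2 = \left(Q + 2 l\right) + 2 = 2 + Q + 2 l$)
$U{\left(b \right)} = 2 - \frac{1}{6 + b}$ ($U{\left(b \right)} = 2 - \frac{1}{b + \left(2 - 6 + 2 \cdot 5\right)} = 2 - \frac{1}{b + \left(2 - 6 + 10\right)} = 2 - \frac{1}{b + 6} = 2 - \frac{1}{6 + b}$)
$\frac{\left(-415030\right) \frac{1}{-792748}}{U{\left(-152 \right)} \left(-12\right)} = \frac{\left(-415030\right) \frac{1}{-792748}}{\frac{11 + 2 \left(-152\right)}{6 - 152} \left(-12\right)} = \frac{\left(-415030\right) \left(- \frac{1}{792748}\right)}{\frac{11 - 304}{-146} \left(-12\right)} = \frac{18865}{36034 \left(- \frac{1}{146}\right) \left(-293\right) \left(-12\right)} = \frac{18865}{36034 \cdot \frac{293}{146} \left(-12\right)} = \frac{18865}{36034 \left(- \frac{1758}{73}\right)} = \frac{18865}{36034} \left(- \frac{73}{1758}\right) = - \frac{1377145}{63347772}$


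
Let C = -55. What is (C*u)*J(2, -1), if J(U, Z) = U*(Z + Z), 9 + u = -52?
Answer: -13420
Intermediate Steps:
u = -61 (u = -9 - 52 = -61)
J(U, Z) = 2*U*Z (J(U, Z) = U*(2*Z) = 2*U*Z)
(C*u)*J(2, -1) = (-55*(-61))*(2*2*(-1)) = 3355*(-4) = -13420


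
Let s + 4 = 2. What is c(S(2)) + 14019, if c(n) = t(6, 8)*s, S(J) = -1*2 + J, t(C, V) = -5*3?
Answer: 14049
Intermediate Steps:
t(C, V) = -15
s = -2 (s = -4 + 2 = -2)
S(J) = -2 + J
c(n) = 30 (c(n) = -15*(-2) = 30)
c(S(2)) + 14019 = 30 + 14019 = 14049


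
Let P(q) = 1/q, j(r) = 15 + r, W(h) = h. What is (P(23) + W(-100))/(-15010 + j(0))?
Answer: 2299/344885 ≈ 0.0066660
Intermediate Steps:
(P(23) + W(-100))/(-15010 + j(0)) = (1/23 - 100)/(-15010 + (15 + 0)) = (1/23 - 100)/(-15010 + 15) = -2299/23/(-14995) = -2299/23*(-1/14995) = 2299/344885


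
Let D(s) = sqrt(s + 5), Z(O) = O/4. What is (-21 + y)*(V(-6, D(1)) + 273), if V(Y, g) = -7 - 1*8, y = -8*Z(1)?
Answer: -5934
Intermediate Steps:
Z(O) = O/4 (Z(O) = O*(1/4) = O/4)
D(s) = sqrt(5 + s)
y = -2 ≈ -2.0000
V(Y, g) = -15 (V(Y, g) = -7 - 8 = -15)
(-21 + y)*(V(-6, D(1)) + 273) = (-21 - 2)*(-15 + 273) = -23*258 = -5934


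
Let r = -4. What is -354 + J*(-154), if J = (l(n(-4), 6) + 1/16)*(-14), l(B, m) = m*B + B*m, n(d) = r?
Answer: -414829/4 ≈ -1.0371e+5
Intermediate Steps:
n(d) = -4
l(B, m) = 2*B*m (l(B, m) = B*m + B*m = 2*B*m)
J = 5369/8 (J = (2*(-4)*6 + 1/16)*(-14) = (-48 + 1*(1/16))*(-14) = (-48 + 1/16)*(-14) = -767/16*(-14) = 5369/8 ≈ 671.13)
-354 + J*(-154) = -354 + (5369/8)*(-154) = -354 - 413413/4 = -414829/4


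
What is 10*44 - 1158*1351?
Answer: -1564018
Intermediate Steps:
10*44 - 1158*1351 = 440 - 1564458 = -1564018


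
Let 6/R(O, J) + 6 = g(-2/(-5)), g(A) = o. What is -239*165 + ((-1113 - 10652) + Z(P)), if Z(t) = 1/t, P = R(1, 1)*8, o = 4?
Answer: -1228801/24 ≈ -51200.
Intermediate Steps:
g(A) = 4
R(O, J) = -3 (R(O, J) = 6/(-6 + 4) = 6/(-2) = 6*(-1/2) = -3)
P = -24 (P = -3*8 = -24)
-239*165 + ((-1113 - 10652) + Z(P)) = -239*165 + ((-1113 - 10652) + 1/(-24)) = -39435 + (-11765 - 1/24) = -39435 - 282361/24 = -1228801/24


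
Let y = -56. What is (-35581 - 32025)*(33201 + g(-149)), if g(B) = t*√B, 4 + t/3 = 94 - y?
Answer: -2244586806 - 29611428*I*√149 ≈ -2.2446e+9 - 3.6145e+8*I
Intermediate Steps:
t = 438 (t = -12 + 3*(94 - 1*(-56)) = -12 + 3*(94 + 56) = -12 + 3*150 = -12 + 450 = 438)
g(B) = 438*√B
(-35581 - 32025)*(33201 + g(-149)) = (-35581 - 32025)*(33201 + 438*√(-149)) = -67606*(33201 + 438*(I*√149)) = -67606*(33201 + 438*I*√149) = -2244586806 - 29611428*I*√149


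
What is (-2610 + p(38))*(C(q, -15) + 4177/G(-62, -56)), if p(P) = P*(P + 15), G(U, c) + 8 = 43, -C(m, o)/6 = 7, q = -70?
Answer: -1613372/35 ≈ -46096.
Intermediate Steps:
C(m, o) = -42 (C(m, o) = -6*7 = -42)
G(U, c) = 35 (G(U, c) = -8 + 43 = 35)
p(P) = P*(15 + P)
(-2610 + p(38))*(C(q, -15) + 4177/G(-62, -56)) = (-2610 + 38*(15 + 38))*(-42 + 4177/35) = (-2610 + 38*53)*(-42 + 4177*(1/35)) = (-2610 + 2014)*(-42 + 4177/35) = -596*2707/35 = -1613372/35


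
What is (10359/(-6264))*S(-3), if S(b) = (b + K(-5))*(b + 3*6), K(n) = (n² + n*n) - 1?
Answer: -132365/116 ≈ -1141.1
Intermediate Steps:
K(n) = -1 + 2*n² (K(n) = (n² + n²) - 1 = 2*n² - 1 = -1 + 2*n²)
S(b) = (18 + b)*(49 + b) (S(b) = (b + (-1 + 2*(-5)²))*(b + 3*6) = (b + (-1 + 2*25))*(b + 18) = (b + (-1 + 50))*(18 + b) = (b + 49)*(18 + b) = (49 + b)*(18 + b) = (18 + b)*(49 + b))
(10359/(-6264))*S(-3) = (10359/(-6264))*(882 + (-3)² + 67*(-3)) = (10359*(-1/6264))*(882 + 9 - 201) = -1151/696*690 = -132365/116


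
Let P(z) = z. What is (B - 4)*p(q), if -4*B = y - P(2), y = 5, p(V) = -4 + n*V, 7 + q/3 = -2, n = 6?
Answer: 1577/2 ≈ 788.50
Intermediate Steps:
q = -27 (q = -21 + 3*(-2) = -21 - 6 = -27)
p(V) = -4 + 6*V
B = -¾ (B = -(5 - 1*2)/4 = -(5 - 2)/4 = -¼*3 = -¾ ≈ -0.75000)
(B - 4)*p(q) = (-¾ - 4)*(-4 + 6*(-27)) = -19*(-4 - 162)/4 = -19/4*(-166) = 1577/2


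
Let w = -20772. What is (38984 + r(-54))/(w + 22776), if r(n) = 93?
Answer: 39077/2004 ≈ 19.500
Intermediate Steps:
(38984 + r(-54))/(w + 22776) = (38984 + 93)/(-20772 + 22776) = 39077/2004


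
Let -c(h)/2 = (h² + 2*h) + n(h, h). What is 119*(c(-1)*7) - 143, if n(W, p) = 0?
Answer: 1523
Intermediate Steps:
c(h) = -4*h - 2*h² (c(h) = -2*((h² + 2*h) + 0) = -2*(h² + 2*h) = -4*h - 2*h²)
119*(c(-1)*7) - 143 = 119*((2*(-1)*(-2 - 1*(-1)))*7) - 143 = 119*((2*(-1)*(-2 + 1))*7) - 143 = 119*((2*(-1)*(-1))*7) - 143 = 119*(2*7) - 143 = 119*14 - 143 = 1666 - 143 = 1523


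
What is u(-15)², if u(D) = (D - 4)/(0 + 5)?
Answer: 361/25 ≈ 14.440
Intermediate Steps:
u(D) = -⅘ + D/5 (u(D) = (-4 + D)/5 = (-4 + D)*(⅕) = -⅘ + D/5)
u(-15)² = (-⅘ + (⅕)*(-15))² = (-⅘ - 3)² = (-19/5)² = 361/25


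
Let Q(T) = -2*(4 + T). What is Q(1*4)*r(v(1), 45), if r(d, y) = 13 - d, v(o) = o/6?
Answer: -616/3 ≈ -205.33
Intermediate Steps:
v(o) = o/6 (v(o) = o*(⅙) = o/6)
Q(T) = -8 - 2*T
Q(1*4)*r(v(1), 45) = (-8 - 2*4)*(13 - 1/6) = (-8 - 2*4)*(13 - 1*⅙) = (-8 - 8)*(13 - ⅙) = -16*77/6 = -616/3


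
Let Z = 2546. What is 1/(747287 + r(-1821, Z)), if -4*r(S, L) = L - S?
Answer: 4/2984781 ≈ 1.3401e-6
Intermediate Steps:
r(S, L) = -L/4 + S/4 (r(S, L) = -(L - S)/4 = -L/4 + S/4)
1/(747287 + r(-1821, Z)) = 1/(747287 + (-¼*2546 + (¼)*(-1821))) = 1/(747287 + (-1273/2 - 1821/4)) = 1/(747287 - 4367/4) = 1/(2984781/4) = 4/2984781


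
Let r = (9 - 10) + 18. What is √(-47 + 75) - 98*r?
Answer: -1666 + 2*√7 ≈ -1660.7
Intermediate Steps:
r = 17 (r = -1 + 18 = 17)
√(-47 + 75) - 98*r = √(-47 + 75) - 98*17 = √28 - 1666 = 2*√7 - 1666 = -1666 + 2*√7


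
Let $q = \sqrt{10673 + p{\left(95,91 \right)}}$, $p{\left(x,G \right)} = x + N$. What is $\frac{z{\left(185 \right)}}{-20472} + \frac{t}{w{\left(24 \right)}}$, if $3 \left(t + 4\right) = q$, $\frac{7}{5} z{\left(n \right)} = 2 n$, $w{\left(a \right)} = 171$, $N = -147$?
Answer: $- \frac{148261}{4084164} + \frac{\sqrt{10621}}{513} \approx 0.16459$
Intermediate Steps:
$p{\left(x,G \right)} = -147 + x$ ($p{\left(x,G \right)} = x - 147 = -147 + x$)
$z{\left(n \right)} = \frac{10 n}{7}$ ($z{\left(n \right)} = \frac{5 \cdot 2 n}{7} = \frac{10 n}{7}$)
$q = \sqrt{10621}$ ($q = \sqrt{10673 + \left(-147 + 95\right)} = \sqrt{10673 - 52} = \sqrt{10621} \approx 103.06$)
$t = -4 + \frac{\sqrt{10621}}{3} \approx 30.353$
$\frac{z{\left(185 \right)}}{-20472} + \frac{t}{w{\left(24 \right)}} = \frac{\frac{10}{7} \cdot 185}{-20472} + \frac{-4 + \frac{\sqrt{10621}}{3}}{171} = \frac{1850}{7} \left(- \frac{1}{20472}\right) + \left(-4 + \frac{\sqrt{10621}}{3}\right) \frac{1}{171} = - \frac{925}{71652} - \left(\frac{4}{171} - \frac{\sqrt{10621}}{513}\right) = - \frac{148261}{4084164} + \frac{\sqrt{10621}}{513}$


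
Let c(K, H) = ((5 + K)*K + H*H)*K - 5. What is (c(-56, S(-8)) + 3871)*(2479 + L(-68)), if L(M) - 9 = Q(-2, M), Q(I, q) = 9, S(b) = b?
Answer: -398656038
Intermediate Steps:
L(M) = 18 (L(M) = 9 + 9 = 18)
c(K, H) = -5 + K*(H² + K*(5 + K)) (c(K, H) = (K*(5 + K) + H²)*K - 5 = (H² + K*(5 + K))*K - 5 = K*(H² + K*(5 + K)) - 5 = -5 + K*(H² + K*(5 + K)))
(c(-56, S(-8)) + 3871)*(2479 + L(-68)) = ((-5 + (-56)³ + 5*(-56)² - 56*(-8)²) + 3871)*(2479 + 18) = ((-5 - 175616 + 5*3136 - 56*64) + 3871)*2497 = ((-5 - 175616 + 15680 - 3584) + 3871)*2497 = (-163525 + 3871)*2497 = -159654*2497 = -398656038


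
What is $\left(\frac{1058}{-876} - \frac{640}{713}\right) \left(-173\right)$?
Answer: $\frac{113746981}{312294} \approx 364.23$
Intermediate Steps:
$\left(\frac{1058}{-876} - \frac{640}{713}\right) \left(-173\right) = \left(1058 \left(- \frac{1}{876}\right) - \frac{640}{713}\right) \left(-173\right) = \left(- \frac{529}{438} - \frac{640}{713}\right) \left(-173\right) = \left(- \frac{657497}{312294}\right) \left(-173\right) = \frac{113746981}{312294}$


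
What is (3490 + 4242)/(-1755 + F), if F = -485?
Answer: -1933/560 ≈ -3.4518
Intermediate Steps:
(3490 + 4242)/(-1755 + F) = (3490 + 4242)/(-1755 - 485) = 7732/(-2240) = 7732*(-1/2240) = -1933/560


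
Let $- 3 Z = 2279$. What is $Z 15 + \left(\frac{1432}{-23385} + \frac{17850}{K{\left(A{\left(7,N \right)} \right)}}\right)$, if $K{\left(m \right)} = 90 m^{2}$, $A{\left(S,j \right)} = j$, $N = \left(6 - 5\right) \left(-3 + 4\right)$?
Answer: $- \frac{87278494}{7795} \approx -11197.0$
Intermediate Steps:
$Z = - \frac{2279}{3}$ ($Z = \left(- \frac{1}{3}\right) 2279 = - \frac{2279}{3} \approx -759.67$)
$N = 1$ ($N = 1 \cdot 1 = 1$)
$Z 15 + \left(\frac{1432}{-23385} + \frac{17850}{K{\left(A{\left(7,N \right)} \right)}}\right) = \left(- \frac{2279}{3}\right) 15 + \left(\frac{1432}{-23385} + \frac{17850}{90 \cdot 1^{2}}\right) = -11395 + \left(1432 \left(- \frac{1}{23385}\right) + \frac{17850}{90 \cdot 1}\right) = -11395 - \left(\frac{1432}{23385} - \frac{17850}{90}\right) = -11395 + \left(- \frac{1432}{23385} + 17850 \cdot \frac{1}{90}\right) = -11395 + \left(- \frac{1432}{23385} + \frac{595}{3}\right) = -11395 + \frac{1545531}{7795} = - \frac{87278494}{7795}$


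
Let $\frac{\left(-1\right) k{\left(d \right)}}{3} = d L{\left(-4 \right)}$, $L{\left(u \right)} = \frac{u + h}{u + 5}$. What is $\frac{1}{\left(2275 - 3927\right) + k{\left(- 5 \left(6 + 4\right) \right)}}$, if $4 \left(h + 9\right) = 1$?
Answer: $- \frac{2}{7129} \approx -0.00028054$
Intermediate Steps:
$h = - \frac{35}{4}$ ($h = -9 + \frac{1}{4} \cdot 1 = -9 + \frac{1}{4} = - \frac{35}{4} \approx -8.75$)
$L{\left(u \right)} = \frac{- \frac{35}{4} + u}{5 + u}$ ($L{\left(u \right)} = \frac{u - \frac{35}{4}}{u + 5} = \frac{- \frac{35}{4} + u}{5 + u}$)
$k{\left(d \right)} = \frac{153 d}{4}$ ($k{\left(d \right)} = - 3 d \frac{- \frac{35}{4} - 4}{5 - 4} = - 3 d 1^{-1} \left(- \frac{51}{4}\right) = - 3 d 1 \left(- \frac{51}{4}\right) = - 3 d \left(- \frac{51}{4}\right) = - 3 \left(- \frac{51 d}{4}\right) = \frac{153 d}{4}$)
$\frac{1}{\left(2275 - 3927\right) + k{\left(- 5 \left(6 + 4\right) \right)}} = \frac{1}{\left(2275 - 3927\right) + \frac{153 \left(- 5 \left(6 + 4\right)\right)}{4}} = \frac{1}{-1652 + \frac{153 \left(\left(-5\right) 10\right)}{4}} = \frac{1}{-1652 + \frac{153}{4} \left(-50\right)} = \frac{1}{-1652 - \frac{3825}{2}} = \frac{1}{- \frac{7129}{2}} = - \frac{2}{7129}$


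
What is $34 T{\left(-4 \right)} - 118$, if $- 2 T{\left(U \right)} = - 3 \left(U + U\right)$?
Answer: $-526$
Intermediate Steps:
$T{\left(U \right)} = 3 U$ ($T{\left(U \right)} = - \frac{\left(-3\right) \left(U + U\right)}{2} = - \frac{\left(-3\right) 2 U}{2} = - \frac{\left(-6\right) U}{2} = 3 U$)
$34 T{\left(-4 \right)} - 118 = 34 \cdot 3 \left(-4\right) - 118 = 34 \left(-12\right) - 118 = -408 - 118 = -526$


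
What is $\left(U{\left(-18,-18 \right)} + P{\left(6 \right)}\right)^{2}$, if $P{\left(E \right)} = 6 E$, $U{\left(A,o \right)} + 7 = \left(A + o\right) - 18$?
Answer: $625$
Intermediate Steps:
$U{\left(A,o \right)} = -25 + A + o$ ($U{\left(A,o \right)} = -7 - \left(18 - A - o\right) = -7 + \left(-18 + A + o\right) = -25 + A + o$)
$\left(U{\left(-18,-18 \right)} + P{\left(6 \right)}\right)^{2} = \left(\left(-25 - 18 - 18\right) + 6 \cdot 6\right)^{2} = \left(-61 + 36\right)^{2} = \left(-25\right)^{2} = 625$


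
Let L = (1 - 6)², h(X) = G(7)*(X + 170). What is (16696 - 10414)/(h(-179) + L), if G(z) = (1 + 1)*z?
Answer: -6282/101 ≈ -62.198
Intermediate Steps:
G(z) = 2*z
h(X) = 2380 + 14*X (h(X) = (2*7)*(X + 170) = 14*(170 + X) = 2380 + 14*X)
L = 25 (L = (-5)² = 25)
(16696 - 10414)/(h(-179) + L) = (16696 - 10414)/((2380 + 14*(-179)) + 25) = 6282/((2380 - 2506) + 25) = 6282/(-126 + 25) = 6282/(-101) = 6282*(-1/101) = -6282/101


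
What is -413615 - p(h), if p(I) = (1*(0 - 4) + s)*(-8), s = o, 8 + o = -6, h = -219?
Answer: -413759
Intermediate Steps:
o = -14 (o = -8 - 6 = -14)
s = -14
p(I) = 144 (p(I) = (1*(0 - 4) - 14)*(-8) = (1*(-4) - 14)*(-8) = (-4 - 14)*(-8) = -18*(-8) = 144)
-413615 - p(h) = -413615 - 1*144 = -413615 - 144 = -413759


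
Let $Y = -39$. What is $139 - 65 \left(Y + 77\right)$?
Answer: $-2331$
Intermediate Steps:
$139 - 65 \left(Y + 77\right) = 139 - 65 \left(-39 + 77\right) = 139 - 2470 = -2331$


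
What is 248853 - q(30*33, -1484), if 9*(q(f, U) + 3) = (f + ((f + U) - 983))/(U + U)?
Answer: 6647440985/26712 ≈ 2.4886e+5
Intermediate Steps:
q(f, U) = -3 + (-983 + U + 2*f)/(18*U) (q(f, U) = -3 + ((f + ((f + U) - 983))/(U + U))/9 = -3 + ((f + ((U + f) - 983))/((2*U)))/9 = -3 + ((f + (-983 + U + f))*(1/(2*U)))/9 = -3 + ((-983 + U + 2*f)*(1/(2*U)))/9 = -3 + ((-983 + U + 2*f)/(2*U))/9 = -3 + (-983 + U + 2*f)/(18*U))
248853 - q(30*33, -1484) = 248853 - (-983 - 53*(-1484) + 2*(30*33))/(18*(-1484)) = 248853 - (-1)*(-983 + 78652 + 2*990)/(18*1484) = 248853 - (-1)*(-983 + 78652 + 1980)/(18*1484) = 248853 - (-1)*79649/(18*1484) = 248853 - 1*(-79649/26712) = 248853 + 79649/26712 = 6647440985/26712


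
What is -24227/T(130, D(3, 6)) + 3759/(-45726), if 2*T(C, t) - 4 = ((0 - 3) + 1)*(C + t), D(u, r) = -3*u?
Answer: 52731261/259114 ≈ 203.51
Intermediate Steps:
T(C, t) = 2 - C - t (T(C, t) = 2 + (((0 - 3) + 1)*(C + t))/2 = 2 + ((-3 + 1)*(C + t))/2 = 2 + (-2*(C + t))/2 = 2 + (-2*C - 2*t)/2 = 2 + (-C - t) = 2 - C - t)
-24227/T(130, D(3, 6)) + 3759/(-45726) = -24227/(2 - 1*130 - (-3)*3) + 3759/(-45726) = -24227/(2 - 130 - 1*(-9)) + 3759*(-1/45726) = -24227/(2 - 130 + 9) - 1253/15242 = -24227/(-119) - 1253/15242 = -24227*(-1/119) - 1253/15242 = 3461/17 - 1253/15242 = 52731261/259114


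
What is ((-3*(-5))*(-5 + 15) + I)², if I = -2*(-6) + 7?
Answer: 28561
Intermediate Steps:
I = 19 (I = 12 + 7 = 19)
((-3*(-5))*(-5 + 15) + I)² = ((-3*(-5))*(-5 + 15) + 19)² = (15*10 + 19)² = (150 + 19)² = 169² = 28561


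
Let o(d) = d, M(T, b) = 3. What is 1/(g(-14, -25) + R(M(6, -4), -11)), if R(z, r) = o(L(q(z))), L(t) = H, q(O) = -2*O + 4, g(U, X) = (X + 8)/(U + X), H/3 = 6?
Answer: 39/719 ≈ 0.054242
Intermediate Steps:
H = 18 (H = 3*6 = 18)
g(U, X) = (8 + X)/(U + X)
q(O) = 4 - 2*O
L(t) = 18
R(z, r) = 18
1/(g(-14, -25) + R(M(6, -4), -11)) = 1/((8 - 25)/(-14 - 25) + 18) = 1/(-17/(-39) + 18) = 1/(-1/39*(-17) + 18) = 1/(17/39 + 18) = 1/(719/39) = 39/719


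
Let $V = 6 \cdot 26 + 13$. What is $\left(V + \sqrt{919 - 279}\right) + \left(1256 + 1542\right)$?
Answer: $2967 + 8 \sqrt{10} \approx 2992.3$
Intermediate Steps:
$V = 169$ ($V = 156 + 13 = 169$)
$\left(V + \sqrt{919 - 279}\right) + \left(1256 + 1542\right) = \left(169 + \sqrt{919 - 279}\right) + \left(1256 + 1542\right) = \left(169 + \sqrt{640}\right) + 2798 = \left(169 + 8 \sqrt{10}\right) + 2798 = 2967 + 8 \sqrt{10}$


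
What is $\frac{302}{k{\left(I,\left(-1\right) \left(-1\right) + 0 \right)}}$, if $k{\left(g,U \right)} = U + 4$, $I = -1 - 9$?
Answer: $\frac{302}{5} \approx 60.4$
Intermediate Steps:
$I = -10$
$k{\left(g,U \right)} = 4 + U$
$\frac{302}{k{\left(I,\left(-1\right) \left(-1\right) + 0 \right)}} = \frac{302}{4 + \left(\left(-1\right) \left(-1\right) + 0\right)} = \frac{302}{4 + \left(1 + 0\right)} = \frac{302}{4 + 1} = \frac{302}{5}$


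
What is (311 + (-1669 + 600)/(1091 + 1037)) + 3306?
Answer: 7695907/2128 ≈ 3616.5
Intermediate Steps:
(311 + (-1669 + 600)/(1091 + 1037)) + 3306 = (311 - 1069/2128) + 3306 = 660739/2128 + 3306 = 7695907/2128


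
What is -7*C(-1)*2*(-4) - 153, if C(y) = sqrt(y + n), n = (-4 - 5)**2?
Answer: -153 + 224*sqrt(5) ≈ 347.88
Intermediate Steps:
n = 81 (n = (-9)**2 = 81)
C(y) = sqrt(81 + y) (C(y) = sqrt(y + 81) = sqrt(81 + y))
-7*C(-1)*2*(-4) - 153 = -7*sqrt(81 - 1)*2*(-4) - 153 = -7*sqrt(80)*2*(-4) - 153 = -7*(4*sqrt(5))*2*(-4) - 153 = -7*8*sqrt(5)*(-4) - 153 = -(-224)*sqrt(5) - 153 = 224*sqrt(5) - 153 = -153 + 224*sqrt(5)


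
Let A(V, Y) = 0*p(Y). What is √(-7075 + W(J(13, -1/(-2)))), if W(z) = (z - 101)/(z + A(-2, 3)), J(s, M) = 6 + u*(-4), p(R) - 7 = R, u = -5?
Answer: 5*I*√191386/26 ≈ 84.13*I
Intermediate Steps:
p(R) = 7 + R
J(s, M) = 26 (J(s, M) = 6 - 5*(-4) = 6 + 20 = 26)
A(V, Y) = 0 (A(V, Y) = 0*(7 + Y) = 0)
W(z) = (-101 + z)/z (W(z) = (z - 101)/(z + 0) = (-101 + z)/z)
√(-7075 + W(J(13, -1/(-2)))) = √(-7075 + (-101 + 26)/26) = √(-7075 + (1/26)*(-75)) = √(-7075 - 75/26) = √(-184025/26) = 5*I*√191386/26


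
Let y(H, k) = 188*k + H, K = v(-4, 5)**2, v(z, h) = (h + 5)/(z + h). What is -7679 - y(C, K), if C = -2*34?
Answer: -26411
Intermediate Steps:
v(z, h) = (5 + h)/(h + z)
C = -68
K = 100 (K = ((5 + 5)/(5 - 4))**2 = (10/1)**2 = (1*10)**2 = 10**2 = 100)
y(H, k) = H + 188*k
-7679 - y(C, K) = -7679 - (-68 + 188*100) = -7679 - (-68 + 18800) = -7679 - 1*18732 = -7679 - 18732 = -26411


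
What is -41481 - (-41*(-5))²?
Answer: -83506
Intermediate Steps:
-41481 - (-41*(-5))² = -41481 - 1*205² = -41481 - 1*42025 = -41481 - 42025 = -83506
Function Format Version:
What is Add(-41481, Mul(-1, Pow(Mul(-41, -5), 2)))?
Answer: -83506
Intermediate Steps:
Add(-41481, Mul(-1, Pow(Mul(-41, -5), 2))) = Add(-41481, Mul(-1, Pow(205, 2))) = Add(-41481, Mul(-1, 42025)) = Add(-41481, -42025) = -83506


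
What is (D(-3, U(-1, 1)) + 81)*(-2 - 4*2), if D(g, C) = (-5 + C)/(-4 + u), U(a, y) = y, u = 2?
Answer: -830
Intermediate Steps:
D(g, C) = 5/2 - C/2 (D(g, C) = (-5 + C)/(-4 + 2) = (-5 + C)/(-2) = (-5 + C)*(-½) = 5/2 - C/2)
(D(-3, U(-1, 1)) + 81)*(-2 - 4*2) = ((5/2 - ½*1) + 81)*(-2 - 4*2) = ((5/2 - ½) + 81)*(-2 - 8) = (2 + 81)*(-10) = 83*(-10) = -830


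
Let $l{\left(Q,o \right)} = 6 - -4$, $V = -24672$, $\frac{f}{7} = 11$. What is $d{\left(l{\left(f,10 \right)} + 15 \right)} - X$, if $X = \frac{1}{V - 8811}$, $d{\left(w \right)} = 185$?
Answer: $\frac{6194356}{33483} \approx 185.0$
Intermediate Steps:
$f = 77$ ($f = 7 \cdot 11 = 77$)
$l{\left(Q,o \right)} = 10$ ($l{\left(Q,o \right)} = 6 + 4 = 10$)
$X = - \frac{1}{33483}$ ($X = \frac{1}{-24672 - 8811} = \frac{1}{-33483} = - \frac{1}{33483} \approx -2.9866 \cdot 10^{-5}$)
$d{\left(l{\left(f,10 \right)} + 15 \right)} - X = 185 - - \frac{1}{33483} = 185 + \frac{1}{33483} = \frac{6194356}{33483}$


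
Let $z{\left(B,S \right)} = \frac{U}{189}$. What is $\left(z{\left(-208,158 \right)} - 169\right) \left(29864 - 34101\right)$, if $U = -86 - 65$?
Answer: $\frac{135973804}{189} \approx 7.1944 \cdot 10^{5}$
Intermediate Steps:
$U = -151$
$z{\left(B,S \right)} = - \frac{151}{189}$
$\left(z{\left(-208,158 \right)} - 169\right) \left(29864 - 34101\right) = \left(- \frac{151}{189} - 169\right) \left(29864 - 34101\right) = \left(- \frac{32092}{189}\right) \left(-4237\right) = \frac{135973804}{189}$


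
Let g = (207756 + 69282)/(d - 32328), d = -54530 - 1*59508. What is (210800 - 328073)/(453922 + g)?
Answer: -8582389959/33219235207 ≈ -0.25836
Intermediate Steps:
d = -114038 (d = -54530 - 59508 = -114038)
g = -138519/73183 (g = (207756 + 69282)/(-114038 - 32328) = 277038/(-146366) = 277038*(-1/146366) = -138519/73183 ≈ -1.8928)
(210800 - 328073)/(453922 + g) = (210800 - 328073)/(453922 - 138519/73183) = -117273/33219235207/73183 = -117273*73183/33219235207 = -8582389959/33219235207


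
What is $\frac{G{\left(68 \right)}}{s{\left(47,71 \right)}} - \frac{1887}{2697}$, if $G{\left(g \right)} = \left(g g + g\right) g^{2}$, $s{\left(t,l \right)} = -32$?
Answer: $- \frac{609517235}{899} \approx -6.78 \cdot 10^{5}$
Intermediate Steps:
$G{\left(g \right)} = g^{2} \left(g + g^{2}\right)$ ($G{\left(g \right)} = \left(g^{2} + g\right) g^{2} = \left(g + g^{2}\right) g^{2} = g^{2} \left(g + g^{2}\right)$)
$\frac{G{\left(68 \right)}}{s{\left(47,71 \right)}} - \frac{1887}{2697} = \frac{68^{3} \left(1 + 68\right)}{-32} - \frac{1887}{2697} = 314432 \cdot 69 \left(- \frac{1}{32}\right) - \frac{629}{899} = 21695808 \left(- \frac{1}{32}\right) - \frac{629}{899} = -677994 - \frac{629}{899} = - \frac{609517235}{899}$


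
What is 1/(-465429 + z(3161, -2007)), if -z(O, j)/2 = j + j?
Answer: -1/457401 ≈ -2.1863e-6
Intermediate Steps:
z(O, j) = -4*j (z(O, j) = -2*(j + j) = -4*j)
1/(-465429 + z(3161, -2007)) = 1/(-465429 - 4*(-2007)) = 1/(-465429 + 8028) = 1/(-457401) = -1/457401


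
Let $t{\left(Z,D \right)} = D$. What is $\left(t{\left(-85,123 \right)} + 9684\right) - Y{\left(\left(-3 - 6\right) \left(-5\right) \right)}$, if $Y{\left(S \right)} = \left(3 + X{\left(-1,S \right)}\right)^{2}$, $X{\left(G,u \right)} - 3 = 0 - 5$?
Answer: $9806$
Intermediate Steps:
$X{\left(G,u \right)} = -2$ ($X{\left(G,u \right)} = 3 + \left(0 - 5\right) = 3 - 5 = -2$)
$Y{\left(S \right)} = 1$ ($Y{\left(S \right)} = \left(3 - 2\right)^{2} = 1^{2} = 1$)
$\left(t{\left(-85,123 \right)} + 9684\right) - Y{\left(\left(-3 - 6\right) \left(-5\right) \right)} = \left(123 + 9684\right) - 1 = 9807 - 1 = 9806$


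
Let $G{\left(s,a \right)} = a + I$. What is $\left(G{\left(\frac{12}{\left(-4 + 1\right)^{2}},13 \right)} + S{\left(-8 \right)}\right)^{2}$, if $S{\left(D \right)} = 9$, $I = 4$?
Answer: $676$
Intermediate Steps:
$G{\left(s,a \right)} = 4 + a$ ($G{\left(s,a \right)} = a + 4 = 4 + a$)
$\left(G{\left(\frac{12}{\left(-4 + 1\right)^{2}},13 \right)} + S{\left(-8 \right)}\right)^{2} = \left(\left(4 + 13\right) + 9\right)^{2} = \left(17 + 9\right)^{2} = 26^{2} = 676$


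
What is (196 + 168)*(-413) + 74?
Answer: -150258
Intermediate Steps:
(196 + 168)*(-413) + 74 = 364*(-413) + 74 = -150332 + 74 = -150258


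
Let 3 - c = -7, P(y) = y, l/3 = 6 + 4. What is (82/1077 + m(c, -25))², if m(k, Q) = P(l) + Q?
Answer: 29888089/1159929 ≈ 25.767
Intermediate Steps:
l = 30 (l = 3*(6 + 4) = 3*10 = 30)
c = 10 (c = 3 - 1*(-7) = 3 + 7 = 10)
m(k, Q) = 30 + Q
(82/1077 + m(c, -25))² = (82/1077 + (30 - 25))² = (82*(1/1077) + 5)² = (82/1077 + 5)² = (5467/1077)² = 29888089/1159929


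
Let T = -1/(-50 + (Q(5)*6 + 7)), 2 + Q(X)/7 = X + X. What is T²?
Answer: 1/85849 ≈ 1.1648e-5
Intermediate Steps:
Q(X) = -14 + 14*X (Q(X) = -14 + 7*(X + X) = -14 + 7*(2*X) = -14 + 14*X)
T = -1/293 (T = -1/(-50 + ((-14 + 14*5)*6 + 7)) = -1/(-50 + ((-14 + 70)*6 + 7)) = -1/(-50 + (56*6 + 7)) = -1/(-50 + (336 + 7)) = -1/(-50 + 343) = -1/293 ≈ -0.0034130)
T² = (-1/293)² = 1/85849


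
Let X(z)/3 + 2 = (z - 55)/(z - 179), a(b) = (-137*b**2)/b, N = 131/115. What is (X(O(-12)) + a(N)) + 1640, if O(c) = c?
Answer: 32486048/21965 ≈ 1479.0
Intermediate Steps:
N = 131/115 (N = 131*(1/115) = 131/115 ≈ 1.1391)
a(b) = -137*b
X(z) = -6 + 3*(-55 + z)/(-179 + z) (X(z) = -6 + 3*((z - 55)/(z - 179)) = -6 + 3*((-55 + z)/(-179 + z)) = -6 + 3*(-55 + z)/(-179 + z))
(X(O(-12)) + a(N)) + 1640 = (3*(303 - 1*(-12))/(-179 - 12) - 137*131/115) + 1640 = (3*(303 + 12)/(-191) - 17947/115) + 1640 = (3*(-1/191)*315 - 17947/115) + 1640 = (-945/191 - 17947/115) + 1640 = -3536552/21965 + 1640 = 32486048/21965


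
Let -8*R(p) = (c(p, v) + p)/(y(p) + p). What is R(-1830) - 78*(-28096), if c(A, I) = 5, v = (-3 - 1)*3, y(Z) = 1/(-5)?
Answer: 160434444379/73208 ≈ 2.1915e+6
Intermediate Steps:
y(Z) = -1/5
v = -12 (v = -4*3 = -12)
R(p) = -(5 + p)/(8*(-1/5 + p))
R(-1830) - 78*(-28096) = 5*(-5 - 1*(-1830))/(8*(-1 + 5*(-1830))) - 78*(-28096) = 5*(-5 + 1830)/(8*(-1 - 9150)) - 1*(-2191488) = (5/8)*1825/(-9151) + 2191488 = (5/8)*(-1/9151)*1825 + 2191488 = -9125/73208 + 2191488 = 160434444379/73208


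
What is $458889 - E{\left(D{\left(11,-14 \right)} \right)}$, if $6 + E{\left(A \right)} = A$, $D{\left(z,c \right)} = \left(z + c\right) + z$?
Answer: $458887$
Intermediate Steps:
$D{\left(z,c \right)} = c + 2 z$ ($D{\left(z,c \right)} = \left(c + z\right) + z = c + 2 z$)
$E{\left(A \right)} = -6 + A$
$458889 - E{\left(D{\left(11,-14 \right)} \right)} = 458889 - \left(-6 + \left(-14 + 2 \cdot 11\right)\right) = 458889 - \left(-6 + \left(-14 + 22\right)\right) = 458889 - \left(-6 + 8\right) = 458889 - 2 = 458887$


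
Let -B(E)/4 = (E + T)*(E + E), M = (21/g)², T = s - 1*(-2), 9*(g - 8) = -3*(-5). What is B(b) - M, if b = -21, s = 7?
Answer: -1699425/841 ≈ -2020.7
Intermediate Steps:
g = 29/3 (g = 8 + (-3*(-5))/9 = 8 + (⅑)*15 = 8 + 5/3 = 29/3 ≈ 9.6667)
T = 9 (T = 7 - 1*(-2) = 7 + 2 = 9)
M = 3969/841 (M = (21/(29/3))² = (21*(3/29))² = (63/29)² = 3969/841 ≈ 4.7194)
B(E) = -8*E*(9 + E) (B(E) = -4*(E + 9)*(E + E) = -4*(9 + E)*2*E = -8*E*(9 + E))
B(b) - M = -8*(-21)*(9 - 21) - 1*3969/841 = -8*(-21)*(-12) - 3969/841 = -2016 - 3969/841 = -1699425/841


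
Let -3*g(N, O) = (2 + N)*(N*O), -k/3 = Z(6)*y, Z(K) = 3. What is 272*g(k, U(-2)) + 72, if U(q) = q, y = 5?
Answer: 350952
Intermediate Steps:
k = -45 (k = -9*5 = -3*15 = -45)
g(N, O) = -N*O*(2 + N)/3 (g(N, O) = -(2 + N)*N*O/3 = -N*O*(2 + N)/3)
272*g(k, U(-2)) + 72 = 272*(-⅓*(-45)*(-2)*(2 - 45)) + 72 = 272*(-⅓*(-45)*(-2)*(-43)) + 72 = 272*1290 + 72 = 350880 + 72 = 350952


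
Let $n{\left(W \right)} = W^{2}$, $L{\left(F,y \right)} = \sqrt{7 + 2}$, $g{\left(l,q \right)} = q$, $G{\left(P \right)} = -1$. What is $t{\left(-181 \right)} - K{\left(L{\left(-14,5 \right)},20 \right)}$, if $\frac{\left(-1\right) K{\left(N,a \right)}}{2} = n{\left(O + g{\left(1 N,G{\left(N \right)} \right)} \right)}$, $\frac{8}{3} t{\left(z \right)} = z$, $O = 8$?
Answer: $\frac{241}{8} \approx 30.125$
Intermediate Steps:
$L{\left(F,y \right)} = 3$ ($L{\left(F,y \right)} = \sqrt{9} = 3$)
$t{\left(z \right)} = \frac{3 z}{8}$
$K{\left(N,a \right)} = -98$ ($K{\left(N,a \right)} = - 2 \left(8 - 1\right)^{2} = - 2 \cdot 7^{2} = \left(-2\right) 49 = -98$)
$t{\left(-181 \right)} - K{\left(L{\left(-14,5 \right)},20 \right)} = \frac{3}{8} \left(-181\right) - -98 = - \frac{543}{8} + 98 = \frac{241}{8}$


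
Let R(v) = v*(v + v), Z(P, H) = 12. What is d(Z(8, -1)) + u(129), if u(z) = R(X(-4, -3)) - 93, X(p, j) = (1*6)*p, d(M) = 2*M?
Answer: 1083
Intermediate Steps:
X(p, j) = 6*p
R(v) = 2*v² (R(v) = v*(2*v) = 2*v²)
u(z) = 1059 (u(z) = 2*(6*(-4))² - 93 = 2*(-24)² - 93 = 2*576 - 93 = 1152 - 93 = 1059)
d(Z(8, -1)) + u(129) = 2*12 + 1059 = 24 + 1059 = 1083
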